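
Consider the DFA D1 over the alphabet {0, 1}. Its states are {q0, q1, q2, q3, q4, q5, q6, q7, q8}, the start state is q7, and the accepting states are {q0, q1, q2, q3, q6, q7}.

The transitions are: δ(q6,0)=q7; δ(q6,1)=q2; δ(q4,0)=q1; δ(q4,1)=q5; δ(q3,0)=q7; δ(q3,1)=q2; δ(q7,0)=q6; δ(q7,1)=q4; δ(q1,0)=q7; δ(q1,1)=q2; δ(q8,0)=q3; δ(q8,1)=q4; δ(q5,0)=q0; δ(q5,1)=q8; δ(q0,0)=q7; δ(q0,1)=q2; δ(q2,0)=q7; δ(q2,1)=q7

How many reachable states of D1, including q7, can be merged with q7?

All states are reachable from the start state.
Start with accepting vs non-accepting: {q0,q1,q2,q3,q6,q7} | {q4,q5,q8}.
Split {q0,q1,q2,q3,q6,q7} by δ(·,1) → {q0,q1,q2,q3,q6} and {q7}.
On input 1, block {q0,q1,q2,q3,q6} splits into {q0,q1,q3,q6} and {q2}.
No further refinement is possible. Final partition (4 blocks): {q0,q1,q3,q6} | {q4,q5,q8} | {q7} | {q2}.
The equivalence class containing q7 is {q7}, of size 1.

1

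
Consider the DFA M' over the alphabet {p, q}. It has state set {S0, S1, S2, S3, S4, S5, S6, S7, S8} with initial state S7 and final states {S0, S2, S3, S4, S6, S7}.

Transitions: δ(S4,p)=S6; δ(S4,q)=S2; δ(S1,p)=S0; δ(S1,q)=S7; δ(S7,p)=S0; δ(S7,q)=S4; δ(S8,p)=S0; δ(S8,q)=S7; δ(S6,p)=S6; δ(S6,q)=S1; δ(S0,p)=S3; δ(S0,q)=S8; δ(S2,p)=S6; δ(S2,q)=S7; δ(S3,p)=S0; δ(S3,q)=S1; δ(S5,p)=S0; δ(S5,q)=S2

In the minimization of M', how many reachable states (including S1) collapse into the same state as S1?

States {S5} cannot be reached from the start state, so discard them.
Initial partition by acceptance: {S0,S2,S3,S4,S6,S7} | {S1,S8}.
On input q, block {S0,S2,S3,S4,S6,S7} splits into {S0,S3,S6} and {S2,S4,S7}.
The partition is now stable with 3 blocks: {S0,S3,S6} | {S1,S8} | {S2,S4,S7}.
The equivalence class containing S1 is {S1,S8}, of size 2.

2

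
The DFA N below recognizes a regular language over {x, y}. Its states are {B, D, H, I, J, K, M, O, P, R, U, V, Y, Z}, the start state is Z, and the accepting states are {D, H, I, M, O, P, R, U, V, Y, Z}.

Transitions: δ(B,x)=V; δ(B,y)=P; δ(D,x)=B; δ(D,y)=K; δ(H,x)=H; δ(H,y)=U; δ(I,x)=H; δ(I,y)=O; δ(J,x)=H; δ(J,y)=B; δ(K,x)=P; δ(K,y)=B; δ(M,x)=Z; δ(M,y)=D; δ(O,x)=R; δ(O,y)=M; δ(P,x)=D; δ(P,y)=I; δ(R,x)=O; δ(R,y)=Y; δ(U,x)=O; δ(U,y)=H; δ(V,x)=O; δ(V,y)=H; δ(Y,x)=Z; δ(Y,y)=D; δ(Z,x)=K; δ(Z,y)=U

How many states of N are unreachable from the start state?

No path from Z leads to J; the other 13 states are all reachable.

1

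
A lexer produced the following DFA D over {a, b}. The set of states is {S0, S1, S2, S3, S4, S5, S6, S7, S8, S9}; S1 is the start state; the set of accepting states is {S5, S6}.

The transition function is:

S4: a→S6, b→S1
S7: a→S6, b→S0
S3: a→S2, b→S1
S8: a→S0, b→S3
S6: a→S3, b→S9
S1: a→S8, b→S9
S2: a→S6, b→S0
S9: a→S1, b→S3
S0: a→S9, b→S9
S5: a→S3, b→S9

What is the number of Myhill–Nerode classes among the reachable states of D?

States {S4,S5,S7} cannot be reached from the start state, so discard them.
P0 = {S6} | {S0,S1,S2,S3,S8,S9}.
Refine {S0,S1,S2,S3,S8,S9} on symbol a: members go to different blocks, giving {S0,S1,S3,S8,S9} and {S2}.
On input a, block {S0,S1,S3,S8,S9} splits into {S0,S1,S8,S9} and {S3}.
Split {S0,S1,S8,S9} by δ(·,b) → {S0,S1} and {S8,S9}.
Stable partition: {S6} | {S0,S1} | {S2} | {S3} | {S8,S9} — 5 equivalence classes.

5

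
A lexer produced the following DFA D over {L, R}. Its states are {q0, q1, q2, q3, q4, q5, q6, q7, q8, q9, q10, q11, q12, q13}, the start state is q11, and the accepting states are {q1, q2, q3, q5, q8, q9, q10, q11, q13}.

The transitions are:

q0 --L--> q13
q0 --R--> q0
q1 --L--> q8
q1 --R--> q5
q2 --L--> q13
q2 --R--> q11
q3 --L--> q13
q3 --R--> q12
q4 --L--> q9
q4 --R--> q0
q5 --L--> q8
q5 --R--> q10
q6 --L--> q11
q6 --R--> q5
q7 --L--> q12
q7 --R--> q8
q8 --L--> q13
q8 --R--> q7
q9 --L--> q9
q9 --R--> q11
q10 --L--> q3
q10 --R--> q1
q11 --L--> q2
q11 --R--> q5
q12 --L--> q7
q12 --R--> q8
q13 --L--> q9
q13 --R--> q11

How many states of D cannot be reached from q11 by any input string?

3

BFS from q11 reaches {q1, q2, q3, q5, q7, q8, q9, q10, q11, q12, q13}; the 3 state(s) q0, q4, q6 are never visited.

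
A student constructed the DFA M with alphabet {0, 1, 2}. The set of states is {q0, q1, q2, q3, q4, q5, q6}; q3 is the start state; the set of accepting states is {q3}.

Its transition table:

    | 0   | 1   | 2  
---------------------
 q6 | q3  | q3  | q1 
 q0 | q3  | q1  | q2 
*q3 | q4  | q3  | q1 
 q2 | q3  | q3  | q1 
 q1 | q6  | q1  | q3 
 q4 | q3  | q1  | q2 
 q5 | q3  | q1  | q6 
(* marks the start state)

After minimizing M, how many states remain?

4

States {q0,q5} cannot be reached from the start state, so discard them.
P0 = {q3} | {q1,q2,q4,q6}.
Split {q1,q2,q4,q6} by δ(·,0) → {q2,q4,q6} and {q1}.
Refine {q2,q4,q6} on symbol 1: members go to different blocks, giving {q2,q6} and {q4}.
Stable partition: {q3} | {q2,q6} | {q1} | {q4} — 4 equivalence classes.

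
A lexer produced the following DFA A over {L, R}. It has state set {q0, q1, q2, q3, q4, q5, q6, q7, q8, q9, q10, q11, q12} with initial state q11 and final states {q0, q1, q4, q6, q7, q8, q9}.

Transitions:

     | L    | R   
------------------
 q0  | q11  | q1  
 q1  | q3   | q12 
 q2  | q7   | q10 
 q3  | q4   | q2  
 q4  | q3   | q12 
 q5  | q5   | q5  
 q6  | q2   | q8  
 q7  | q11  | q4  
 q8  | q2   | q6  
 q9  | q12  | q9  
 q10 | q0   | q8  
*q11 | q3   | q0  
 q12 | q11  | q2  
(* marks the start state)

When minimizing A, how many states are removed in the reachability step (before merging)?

Starting at q11 and following transitions, the reachable set is {q0, q1, q2, q3, q4, q6, q7, q8, q10, q11, q12}. That leaves q5, q9 unreachable — 2 in total.

2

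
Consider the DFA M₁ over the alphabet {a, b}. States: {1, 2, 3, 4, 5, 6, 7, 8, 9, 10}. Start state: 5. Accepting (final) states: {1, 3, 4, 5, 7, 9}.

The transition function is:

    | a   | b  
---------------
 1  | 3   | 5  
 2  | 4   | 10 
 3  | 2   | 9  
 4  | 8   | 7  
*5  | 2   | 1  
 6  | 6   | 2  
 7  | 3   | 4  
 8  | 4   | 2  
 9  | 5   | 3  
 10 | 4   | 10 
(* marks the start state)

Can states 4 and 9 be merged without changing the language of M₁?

States {6} cannot be reached from the start state, so discard them.
P0 = {1,3,4,5,7,9} | {2,8,10}.
Split {1,3,4,5,7,9} by δ(·,a) → {1,7,9} and {3,4,5}.
The partition is now stable with 3 blocks: {1,7,9} | {2,8,10} | {3,4,5}.
4 and 9 end up in different blocks, so they are distinguishable. For instance, the string 'a' is accepted from only 9.

No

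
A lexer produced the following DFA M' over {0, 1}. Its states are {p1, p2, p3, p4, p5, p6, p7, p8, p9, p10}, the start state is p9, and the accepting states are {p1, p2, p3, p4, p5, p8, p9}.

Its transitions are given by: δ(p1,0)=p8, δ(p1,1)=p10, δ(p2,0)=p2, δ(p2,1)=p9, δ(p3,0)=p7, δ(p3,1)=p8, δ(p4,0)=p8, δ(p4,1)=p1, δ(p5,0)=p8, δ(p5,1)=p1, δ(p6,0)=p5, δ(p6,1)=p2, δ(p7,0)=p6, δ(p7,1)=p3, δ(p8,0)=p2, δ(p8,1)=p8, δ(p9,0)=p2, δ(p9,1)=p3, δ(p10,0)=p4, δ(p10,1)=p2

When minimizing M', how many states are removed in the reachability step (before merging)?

0

Every one of the 10 states is reachable from p9.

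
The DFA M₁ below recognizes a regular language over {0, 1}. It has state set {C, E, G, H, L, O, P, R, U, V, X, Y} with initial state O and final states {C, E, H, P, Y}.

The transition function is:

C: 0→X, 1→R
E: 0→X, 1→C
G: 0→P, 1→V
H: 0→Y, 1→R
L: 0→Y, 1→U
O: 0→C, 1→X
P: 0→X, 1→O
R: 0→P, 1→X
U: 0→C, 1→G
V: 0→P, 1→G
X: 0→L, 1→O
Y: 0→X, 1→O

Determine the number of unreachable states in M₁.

BFS from O reaches {C, G, L, O, P, R, U, V, X, Y}; the 2 state(s) E, H are never visited.

2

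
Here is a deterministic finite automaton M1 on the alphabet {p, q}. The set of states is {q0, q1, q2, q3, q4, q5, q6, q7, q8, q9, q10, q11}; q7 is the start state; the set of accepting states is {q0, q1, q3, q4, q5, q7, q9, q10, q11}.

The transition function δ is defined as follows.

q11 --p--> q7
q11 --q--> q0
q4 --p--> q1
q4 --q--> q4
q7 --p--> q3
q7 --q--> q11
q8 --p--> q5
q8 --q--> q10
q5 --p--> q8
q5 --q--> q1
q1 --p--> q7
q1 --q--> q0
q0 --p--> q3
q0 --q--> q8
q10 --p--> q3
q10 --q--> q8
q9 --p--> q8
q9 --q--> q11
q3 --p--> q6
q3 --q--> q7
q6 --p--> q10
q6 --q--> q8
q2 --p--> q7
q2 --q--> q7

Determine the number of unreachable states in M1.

No path from q7 leads to q2, q4, q9; the other 9 states are all reachable.

3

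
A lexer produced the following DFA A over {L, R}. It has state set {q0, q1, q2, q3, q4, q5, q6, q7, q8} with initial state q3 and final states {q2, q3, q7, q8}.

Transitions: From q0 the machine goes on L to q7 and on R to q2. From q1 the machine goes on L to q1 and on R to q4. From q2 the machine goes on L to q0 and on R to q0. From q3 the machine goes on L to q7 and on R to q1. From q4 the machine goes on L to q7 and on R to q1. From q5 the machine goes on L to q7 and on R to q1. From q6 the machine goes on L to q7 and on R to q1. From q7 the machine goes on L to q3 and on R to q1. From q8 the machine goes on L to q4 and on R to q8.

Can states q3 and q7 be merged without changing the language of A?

Yes

First remove the unreachable states {q0,q2,q5,q6,q8}; 4 states remain.
Start with accepting vs non-accepting: {q3,q7} | {q1,q4}.
On input L, block {q1,q4} splits into {q1} and {q4}.
No further refinement is possible. Final partition (3 blocks): {q3,q7} | {q1} | {q4}.
q3 and q7 lie in the same block of the stable partition, so they are equivalent — no string distinguishes them.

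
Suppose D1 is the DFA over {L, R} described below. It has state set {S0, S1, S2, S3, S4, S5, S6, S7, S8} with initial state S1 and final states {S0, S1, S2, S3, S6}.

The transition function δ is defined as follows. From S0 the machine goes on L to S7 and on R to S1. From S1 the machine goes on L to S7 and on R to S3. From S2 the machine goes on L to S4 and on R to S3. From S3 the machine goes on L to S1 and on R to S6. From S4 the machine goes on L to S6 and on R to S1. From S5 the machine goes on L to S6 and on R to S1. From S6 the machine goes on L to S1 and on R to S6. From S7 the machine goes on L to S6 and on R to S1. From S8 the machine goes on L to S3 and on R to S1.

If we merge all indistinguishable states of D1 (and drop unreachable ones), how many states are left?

3

States {S0,S2,S4,S5,S8} cannot be reached from the start state, so discard them.
Initial partition by acceptance: {S1,S3,S6} | {S7}.
Split {S1,S3,S6} by δ(·,L) → {S3,S6} and {S1}.
The partition is now stable with 3 blocks: {S3,S6} | {S7} | {S1}.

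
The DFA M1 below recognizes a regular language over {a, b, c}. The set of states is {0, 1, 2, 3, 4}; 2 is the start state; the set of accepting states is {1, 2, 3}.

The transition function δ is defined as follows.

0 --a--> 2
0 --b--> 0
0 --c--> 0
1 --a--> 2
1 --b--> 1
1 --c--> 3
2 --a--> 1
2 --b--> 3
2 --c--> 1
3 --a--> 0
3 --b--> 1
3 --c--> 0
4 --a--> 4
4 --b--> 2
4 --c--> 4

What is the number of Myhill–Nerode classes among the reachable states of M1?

First remove the unreachable states {4}; 4 states remain.
Initial partition by acceptance: {1,2,3} | {0}.
On input a, block {1,2,3} splits into {1,2} and {3}.
Split {1,2} by δ(·,b) → {1} and {2}.
No further refinement is possible. Final partition (4 blocks): {1} | {0} | {3} | {2}.

4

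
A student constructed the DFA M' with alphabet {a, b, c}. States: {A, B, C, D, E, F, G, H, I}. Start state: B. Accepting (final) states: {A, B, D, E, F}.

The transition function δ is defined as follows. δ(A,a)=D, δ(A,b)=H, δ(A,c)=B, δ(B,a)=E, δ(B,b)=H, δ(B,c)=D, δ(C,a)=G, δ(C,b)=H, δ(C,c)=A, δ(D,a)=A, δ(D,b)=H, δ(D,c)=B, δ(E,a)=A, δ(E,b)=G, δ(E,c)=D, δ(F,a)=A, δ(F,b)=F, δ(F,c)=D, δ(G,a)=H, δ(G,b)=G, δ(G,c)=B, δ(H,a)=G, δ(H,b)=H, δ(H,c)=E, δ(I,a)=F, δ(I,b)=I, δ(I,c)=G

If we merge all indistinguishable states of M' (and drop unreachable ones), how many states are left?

2

First remove the unreachable states {C,F,I}; 6 states remain.
Start with accepting vs non-accepting: {A,B,D,E} | {G,H}.
No further refinement is possible. Final partition (2 blocks): {A,B,D,E} | {G,H}.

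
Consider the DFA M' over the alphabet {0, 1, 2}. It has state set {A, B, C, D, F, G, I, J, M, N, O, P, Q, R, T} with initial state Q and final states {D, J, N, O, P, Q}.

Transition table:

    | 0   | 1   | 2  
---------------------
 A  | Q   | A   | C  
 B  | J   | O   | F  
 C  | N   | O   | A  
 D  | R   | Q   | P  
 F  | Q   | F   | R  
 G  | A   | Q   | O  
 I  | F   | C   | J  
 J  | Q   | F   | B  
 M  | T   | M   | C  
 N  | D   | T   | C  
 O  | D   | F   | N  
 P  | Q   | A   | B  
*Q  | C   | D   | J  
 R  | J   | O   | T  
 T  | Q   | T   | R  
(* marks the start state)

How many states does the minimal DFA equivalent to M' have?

5

First remove the unreachable states {G,I,M}; 12 states remain.
P0 = {D,J,N,O,P,Q} | {A,B,C,F,R,T}.
On input 0, block {D,J,N,O,P,Q} splits into {J,N,O,P} and {D,Q}.
Refine {J,N,O,P} on symbol 2: members go to different blocks, giving {J,N,P} and {O}.
On input 0, block {A,B,C,F,R,T} splits into {A,F,T} and {B,C,R}.
Stable partition: {J,N,P} | {A,F,T} | {D,Q} | {O} | {B,C,R} — 5 equivalence classes.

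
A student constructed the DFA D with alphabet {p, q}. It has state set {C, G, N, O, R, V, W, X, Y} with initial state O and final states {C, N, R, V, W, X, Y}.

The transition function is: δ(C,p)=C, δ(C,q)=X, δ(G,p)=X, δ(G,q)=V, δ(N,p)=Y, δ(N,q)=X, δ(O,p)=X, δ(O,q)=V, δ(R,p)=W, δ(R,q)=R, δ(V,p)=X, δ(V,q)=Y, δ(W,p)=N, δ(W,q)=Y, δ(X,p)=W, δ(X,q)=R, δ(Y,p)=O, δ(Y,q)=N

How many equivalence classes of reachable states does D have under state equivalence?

States {C,G} cannot be reached from the start state, so discard them.
Start with accepting vs non-accepting: {N,R,V,W,X,Y} | {O}.
Refine {N,R,V,W,X,Y} on symbol p: members go to different blocks, giving {N,R,V,W,X} and {Y}.
Split {N,R,V,W,X} by δ(·,p) → {R,V,W,X} and {N}.
On input p, block {R,V,W,X} splits into {R,V,X} and {W}.
Refine {R,V,X} on symbol p: members go to different blocks, giving {R,X} and {V}.
Stable partition: {R,X} | {O} | {Y} | {N} | {W} | {V} — 6 equivalence classes.

6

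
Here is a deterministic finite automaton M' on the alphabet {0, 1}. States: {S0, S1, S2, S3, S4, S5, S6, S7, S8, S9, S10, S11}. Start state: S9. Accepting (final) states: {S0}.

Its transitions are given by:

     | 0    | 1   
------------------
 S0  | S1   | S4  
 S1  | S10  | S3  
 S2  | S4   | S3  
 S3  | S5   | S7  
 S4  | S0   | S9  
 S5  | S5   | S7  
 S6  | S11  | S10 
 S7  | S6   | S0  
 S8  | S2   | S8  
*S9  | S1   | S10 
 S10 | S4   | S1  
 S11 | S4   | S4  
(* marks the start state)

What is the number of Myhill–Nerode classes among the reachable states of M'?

First remove the unreachable states {S2,S8}; 10 states remain.
P0 = {S0} | {S1,S3,S4,S5,S6,S7,S9,S10,S11}.
Refine {S1,S3,S4,S5,S6,S7,S9,S10,S11} on symbol 0: members go to different blocks, giving {S1,S3,S5,S6,S7,S9,S10,S11} and {S4}.
On input 0, block {S1,S3,S5,S6,S7,S9,S10,S11} splits into {S1,S3,S5,S6,S7,S9} and {S10,S11}.
On input 0, block {S1,S3,S5,S6,S7,S9} splits into {S3,S5,S7,S9} and {S1,S6}.
On input 0, block {S3,S5,S7,S9} splits into {S3,S5} and {S7,S9}.
Refine {S10,S11} on symbol 1: members go to different blocks, giving {S10} and {S11}.
Split {S1,S6} by δ(·,0) → {S1} and {S6}.
Split {S7,S9} by δ(·,0) → {S7} and {S9}.
No further refinement is possible. Final partition (9 blocks): {S0} | {S3,S5} | {S4} | {S10} | {S1} | {S7} | {S11} | {S6} | {S9}.

9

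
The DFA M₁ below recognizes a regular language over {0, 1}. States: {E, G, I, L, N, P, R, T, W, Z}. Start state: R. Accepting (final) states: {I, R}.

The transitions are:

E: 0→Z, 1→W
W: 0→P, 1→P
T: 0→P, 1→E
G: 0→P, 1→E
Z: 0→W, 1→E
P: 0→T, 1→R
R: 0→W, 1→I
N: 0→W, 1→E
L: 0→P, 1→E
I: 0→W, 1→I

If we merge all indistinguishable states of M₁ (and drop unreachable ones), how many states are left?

First remove the unreachable states {G,L,N}; 7 states remain.
Initial partition by acceptance: {I,R} | {E,P,T,W,Z}.
On input 1, block {E,P,T,W,Z} splits into {E,T,W,Z} and {P}.
Split {E,T,W,Z} by δ(·,0) → {T,W} and {E,Z}.
Split {T,W} by δ(·,1) → {W} and {T}.
Refine {E,Z} on symbol 0: members go to different blocks, giving {Z} and {E}.
The partition is now stable with 6 blocks: {I,R} | {W} | {P} | {Z} | {T} | {E}.

6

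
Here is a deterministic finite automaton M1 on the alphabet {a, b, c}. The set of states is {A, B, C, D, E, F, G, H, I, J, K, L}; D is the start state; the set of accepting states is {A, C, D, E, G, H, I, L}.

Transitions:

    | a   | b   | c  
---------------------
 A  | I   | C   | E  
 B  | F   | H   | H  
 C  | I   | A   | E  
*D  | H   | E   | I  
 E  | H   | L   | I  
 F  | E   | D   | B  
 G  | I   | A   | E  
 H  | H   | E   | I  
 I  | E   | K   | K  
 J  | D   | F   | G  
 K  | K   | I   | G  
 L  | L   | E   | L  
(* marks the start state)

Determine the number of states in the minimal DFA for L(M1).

6

First remove the unreachable states {B,F,J}; 9 states remain.
Start with accepting vs non-accepting: {A,C,D,E,G,H,I,L} | {K}.
Refine {A,C,D,E,G,H,I,L} on symbol b: members go to different blocks, giving {A,C,D,E,G,H,L} and {I}.
On input a, block {A,C,D,E,G,H,L} splits into {D,E,H,L} and {A,C,G}.
Split {D,E,H,L} by δ(·,c) → {D,E,H} and {L}.
Refine {D,E,H} on symbol b: members go to different blocks, giving {D,H} and {E}.
The partition is now stable with 6 blocks: {D,H} | {K} | {I} | {A,C,G} | {L} | {E}.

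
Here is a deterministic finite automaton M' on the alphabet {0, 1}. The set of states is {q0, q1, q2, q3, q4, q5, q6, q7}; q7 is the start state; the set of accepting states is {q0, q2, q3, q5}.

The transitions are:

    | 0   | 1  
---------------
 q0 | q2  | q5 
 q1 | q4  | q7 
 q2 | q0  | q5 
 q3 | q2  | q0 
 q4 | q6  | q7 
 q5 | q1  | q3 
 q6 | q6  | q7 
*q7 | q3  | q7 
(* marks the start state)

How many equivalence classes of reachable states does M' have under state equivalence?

5

All states are reachable from the start state.
Initial partition by acceptance: {q0,q2,q3,q5} | {q1,q4,q6,q7}.
Refine {q0,q2,q3,q5} on symbol 0: members go to different blocks, giving {q0,q2,q3} and {q5}.
Refine {q0,q2,q3} on symbol 1: members go to different blocks, giving {q0,q2} and {q3}.
Refine {q1,q4,q6,q7} on symbol 0: members go to different blocks, giving {q1,q4,q6} and {q7}.
No further refinement is possible. Final partition (5 blocks): {q0,q2} | {q1,q4,q6} | {q5} | {q3} | {q7}.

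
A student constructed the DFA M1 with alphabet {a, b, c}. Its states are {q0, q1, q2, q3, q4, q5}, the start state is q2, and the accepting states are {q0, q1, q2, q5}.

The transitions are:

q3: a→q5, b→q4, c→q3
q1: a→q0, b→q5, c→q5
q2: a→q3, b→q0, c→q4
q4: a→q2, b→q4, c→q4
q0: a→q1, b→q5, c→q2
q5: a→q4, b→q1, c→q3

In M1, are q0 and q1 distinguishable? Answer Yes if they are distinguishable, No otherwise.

No

P0 = {q0,q1,q2,q5} | {q3,q4}.
Refine {q0,q1,q2,q5} on symbol a: members go to different blocks, giving {q0,q1} and {q2,q5}.
No further refinement is possible. Final partition (3 blocks): {q0,q1} | {q3,q4} | {q2,q5}.
q0 and q1 lie in the same block of the stable partition, so they are equivalent — no string distinguishes them.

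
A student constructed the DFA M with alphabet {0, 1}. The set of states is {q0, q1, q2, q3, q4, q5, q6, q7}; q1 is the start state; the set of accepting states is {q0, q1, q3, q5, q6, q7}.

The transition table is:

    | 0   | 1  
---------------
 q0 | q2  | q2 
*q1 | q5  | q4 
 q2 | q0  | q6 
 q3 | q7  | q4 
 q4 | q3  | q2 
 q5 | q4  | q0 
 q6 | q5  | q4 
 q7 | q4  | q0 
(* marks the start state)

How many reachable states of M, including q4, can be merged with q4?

Initial partition by acceptance: {q0,q1,q3,q5,q6,q7} | {q2,q4}.
Split {q0,q1,q3,q5,q6,q7} by δ(·,0) → {q0,q5,q7} and {q1,q3,q6}.
On input 1, block {q0,q5,q7} splits into {q5,q7} and {q0}.
On input 0, block {q2,q4} splits into {q2} and {q4}.
No further refinement is possible. Final partition (5 blocks): {q5,q7} | {q2} | {q1,q3,q6} | {q0} | {q4}.
State q4 belongs to the block {q4}, which has 1 states.

1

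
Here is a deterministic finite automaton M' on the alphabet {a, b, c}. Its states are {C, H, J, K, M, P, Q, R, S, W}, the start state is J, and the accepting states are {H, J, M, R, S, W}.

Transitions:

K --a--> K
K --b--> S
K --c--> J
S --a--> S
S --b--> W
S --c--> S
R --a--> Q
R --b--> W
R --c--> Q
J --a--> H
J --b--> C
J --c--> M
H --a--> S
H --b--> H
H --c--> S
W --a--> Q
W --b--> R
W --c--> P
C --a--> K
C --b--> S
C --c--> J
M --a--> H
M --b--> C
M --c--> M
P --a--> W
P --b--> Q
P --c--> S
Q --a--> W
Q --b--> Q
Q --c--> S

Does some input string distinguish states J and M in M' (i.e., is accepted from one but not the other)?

Every state is reachable, so we keep all 10.
Start with accepting vs non-accepting: {H,J,M,R,S,W} | {C,K,P,Q}.
Refine {H,J,M,R,S,W} on symbol a: members go to different blocks, giving {H,J,M,S} and {R,W}.
On input b, block {H,J,M,S} splits into {J,M} and {H} and {S}.
On input a, block {C,K,P,Q} splits into {C,K} and {P,Q}.
No further refinement is possible. Final partition (6 blocks): {J,M} | {C,K} | {R,W} | {H} | {S} | {P,Q}.
J and M lie in the same block of the stable partition, so they are equivalent — no string distinguishes them.

No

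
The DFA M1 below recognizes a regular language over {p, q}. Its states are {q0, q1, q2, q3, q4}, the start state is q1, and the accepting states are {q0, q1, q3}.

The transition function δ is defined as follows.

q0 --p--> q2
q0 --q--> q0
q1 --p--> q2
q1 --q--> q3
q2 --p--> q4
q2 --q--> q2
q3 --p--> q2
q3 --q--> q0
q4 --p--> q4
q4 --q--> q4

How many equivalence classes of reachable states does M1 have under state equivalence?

2

Every state is reachable, so we keep all 5.
P0 = {q0,q1,q3} | {q2,q4}.
No further refinement is possible. Final partition (2 blocks): {q0,q1,q3} | {q2,q4}.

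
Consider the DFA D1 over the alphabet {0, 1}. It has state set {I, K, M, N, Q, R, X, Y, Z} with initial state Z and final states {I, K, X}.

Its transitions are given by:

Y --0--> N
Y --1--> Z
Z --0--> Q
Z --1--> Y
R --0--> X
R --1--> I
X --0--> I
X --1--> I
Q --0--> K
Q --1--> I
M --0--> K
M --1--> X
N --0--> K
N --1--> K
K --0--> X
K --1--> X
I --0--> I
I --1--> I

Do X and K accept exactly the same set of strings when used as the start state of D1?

Reachable states from the start: {I,K,N,Q,X,Y,Z}. Unreachable: {M,R} — drop them.
Initial partition by acceptance: {I,K,X} | {N,Q,Y,Z}.
Refine {N,Q,Y,Z} on symbol 0: members go to different blocks, giving {Y,Z} and {N,Q}.
Stable partition: {I,K,X} | {Y,Z} | {N,Q} — 3 equivalence classes.
X and K lie in the same block of the stable partition, so they are equivalent — no string distinguishes them.

Yes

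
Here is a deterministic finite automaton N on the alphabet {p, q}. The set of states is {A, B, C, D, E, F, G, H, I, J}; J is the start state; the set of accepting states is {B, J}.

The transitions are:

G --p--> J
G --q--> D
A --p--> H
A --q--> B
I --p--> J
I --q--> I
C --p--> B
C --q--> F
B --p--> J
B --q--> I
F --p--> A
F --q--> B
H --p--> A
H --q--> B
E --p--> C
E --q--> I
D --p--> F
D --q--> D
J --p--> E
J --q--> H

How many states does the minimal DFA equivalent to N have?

First remove the unreachable states {D,G}; 8 states remain.
Start with accepting vs non-accepting: {B,J} | {A,C,E,F,H,I}.
On input p, block {B,J} splits into {B} and {J}.
On input p, block {A,C,E,F,H,I} splits into {A,E,F,H} and {C} and {I}.
On input p, block {A,E,F,H} splits into {A,F,H} and {E}.
No further refinement is possible. Final partition (6 blocks): {B} | {A,F,H} | {J} | {C} | {I} | {E}.

6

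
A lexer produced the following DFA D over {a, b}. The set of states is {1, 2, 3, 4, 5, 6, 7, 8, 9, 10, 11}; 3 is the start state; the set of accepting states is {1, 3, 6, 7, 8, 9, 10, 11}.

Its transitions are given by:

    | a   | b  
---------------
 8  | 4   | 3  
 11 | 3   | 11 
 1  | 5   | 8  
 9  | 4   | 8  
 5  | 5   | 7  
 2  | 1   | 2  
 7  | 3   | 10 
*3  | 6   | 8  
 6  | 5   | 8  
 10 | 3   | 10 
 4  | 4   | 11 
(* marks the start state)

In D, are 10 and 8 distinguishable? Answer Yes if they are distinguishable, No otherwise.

States {1,2,9} cannot be reached from the start state, so discard them.
Initial partition by acceptance: {3,6,7,8,10,11} | {4,5}.
Refine {3,6,7,8,10,11} on symbol a: members go to different blocks, giving {3,7,10,11} and {6,8}.
Split {3,7,10,11} by δ(·,a) → {7,10,11} and {3}.
On input b, block {6,8} splits into {6} and {8}.
No further refinement is possible. Final partition (5 blocks): {7,10,11} | {4,5} | {6} | {3} | {8}.
10 and 8 end up in different blocks, so they are distinguishable. For instance, the string 'a' is accepted from only 10.

Yes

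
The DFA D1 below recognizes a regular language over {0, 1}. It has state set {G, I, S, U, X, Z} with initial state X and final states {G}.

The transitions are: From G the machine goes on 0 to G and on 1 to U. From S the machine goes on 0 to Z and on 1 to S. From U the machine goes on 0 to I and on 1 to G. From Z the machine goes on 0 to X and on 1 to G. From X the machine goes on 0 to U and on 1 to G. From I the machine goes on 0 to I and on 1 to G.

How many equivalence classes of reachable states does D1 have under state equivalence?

Reachable states from the start: {G,I,U,X}. Unreachable: {S,Z} — drop them.
Start with accepting vs non-accepting: {G} | {I,U,X}.
No further refinement is possible. Final partition (2 blocks): {G} | {I,U,X}.

2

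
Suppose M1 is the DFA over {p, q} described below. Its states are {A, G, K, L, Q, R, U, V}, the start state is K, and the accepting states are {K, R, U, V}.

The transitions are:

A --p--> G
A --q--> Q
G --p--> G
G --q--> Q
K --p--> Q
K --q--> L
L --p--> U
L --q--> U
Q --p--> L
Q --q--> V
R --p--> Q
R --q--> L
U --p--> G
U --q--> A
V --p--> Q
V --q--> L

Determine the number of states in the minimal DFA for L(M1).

States {R} cannot be reached from the start state, so discard them.
P0 = {K,U,V} | {A,G,L,Q}.
On input p, block {A,G,L,Q} splits into {A,G,Q} and {L}.
Split {K,U,V} by δ(·,q) → {K,V} and {U}.
On input p, block {A,G,Q} splits into {A,G} and {Q}.
The partition is now stable with 5 blocks: {K,V} | {A,G} | {L} | {U} | {Q}.

5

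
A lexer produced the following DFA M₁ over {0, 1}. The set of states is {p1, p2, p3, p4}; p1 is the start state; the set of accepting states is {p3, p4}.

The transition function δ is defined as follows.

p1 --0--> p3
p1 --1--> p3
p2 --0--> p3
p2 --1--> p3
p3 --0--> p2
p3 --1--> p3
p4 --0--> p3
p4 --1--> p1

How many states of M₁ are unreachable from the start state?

No path from p1 leads to p4; the other 3 states are all reachable.

1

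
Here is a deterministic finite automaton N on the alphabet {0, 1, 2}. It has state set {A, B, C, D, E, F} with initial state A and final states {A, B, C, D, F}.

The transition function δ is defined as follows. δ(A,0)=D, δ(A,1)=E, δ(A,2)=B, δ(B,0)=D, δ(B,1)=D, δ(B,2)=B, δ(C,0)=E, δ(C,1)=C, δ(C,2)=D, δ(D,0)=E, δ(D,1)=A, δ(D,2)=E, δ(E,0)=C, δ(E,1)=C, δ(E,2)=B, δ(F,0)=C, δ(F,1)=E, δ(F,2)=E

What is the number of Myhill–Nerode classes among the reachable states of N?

5

States {F} cannot be reached from the start state, so discard them.
P0 = {A,B,C,D} | {E}.
Split {A,B,C,D} by δ(·,0) → {A,B} and {C,D}.
Split {A,B} by δ(·,1) → {A} and {B}.
Split {C,D} by δ(·,1) → {C} and {D}.
No further refinement is possible. Final partition (5 blocks): {A} | {E} | {C} | {B} | {D}.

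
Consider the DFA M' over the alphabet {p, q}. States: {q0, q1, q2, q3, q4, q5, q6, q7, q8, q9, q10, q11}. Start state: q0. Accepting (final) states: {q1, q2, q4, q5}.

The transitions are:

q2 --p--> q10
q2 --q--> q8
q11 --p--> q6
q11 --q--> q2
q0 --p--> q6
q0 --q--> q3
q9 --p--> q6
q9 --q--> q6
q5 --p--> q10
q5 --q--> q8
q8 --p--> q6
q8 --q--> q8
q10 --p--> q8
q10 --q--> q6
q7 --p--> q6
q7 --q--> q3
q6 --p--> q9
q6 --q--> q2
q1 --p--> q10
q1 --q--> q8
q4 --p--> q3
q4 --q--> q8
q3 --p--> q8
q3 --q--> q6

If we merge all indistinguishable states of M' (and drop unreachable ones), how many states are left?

States {q1,q4,q5,q7,q11} cannot be reached from the start state, so discard them.
P0 = {q2} | {q0,q3,q6,q8,q9,q10}.
Refine {q0,q3,q6,q8,q9,q10} on symbol q: members go to different blocks, giving {q0,q3,q8,q9,q10} and {q6}.
On input p, block {q0,q3,q8,q9,q10} splits into {q0,q8,q9} and {q3,q10}.
Split {q0,q8,q9} by δ(·,q) → {q0} and {q8} and {q9}.
Stable partition: {q2} | {q0} | {q6} | {q3,q10} | {q8} | {q9} — 6 equivalence classes.

6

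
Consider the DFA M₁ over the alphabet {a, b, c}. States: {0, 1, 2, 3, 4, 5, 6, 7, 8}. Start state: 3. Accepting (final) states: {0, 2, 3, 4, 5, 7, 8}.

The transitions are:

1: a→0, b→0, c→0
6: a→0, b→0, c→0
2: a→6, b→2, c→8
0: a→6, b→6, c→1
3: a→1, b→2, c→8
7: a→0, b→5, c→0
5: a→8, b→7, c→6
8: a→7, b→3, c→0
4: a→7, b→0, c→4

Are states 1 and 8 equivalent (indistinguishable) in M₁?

First remove the unreachable states {4}; 8 states remain.
Initial partition by acceptance: {0,2,3,5,7,8} | {1,6}.
Refine {0,2,3,5,7,8} on symbol a: members go to different blocks, giving {0,2,3} and {5,7,8}.
Split {0,2,3} by δ(·,b) → {2,3} and {0}.
On input a, block {5,7,8} splits into {5,8} and {7}.
On input a, block {5,8} splits into {5} and {8}.
No further refinement is possible. Final partition (6 blocks): {2,3} | {1,6} | {5} | {0} | {7} | {8}.
1 and 8 end up in different blocks, so they are distinguishable. For instance, the string 'ε' is accepted from only 8.

No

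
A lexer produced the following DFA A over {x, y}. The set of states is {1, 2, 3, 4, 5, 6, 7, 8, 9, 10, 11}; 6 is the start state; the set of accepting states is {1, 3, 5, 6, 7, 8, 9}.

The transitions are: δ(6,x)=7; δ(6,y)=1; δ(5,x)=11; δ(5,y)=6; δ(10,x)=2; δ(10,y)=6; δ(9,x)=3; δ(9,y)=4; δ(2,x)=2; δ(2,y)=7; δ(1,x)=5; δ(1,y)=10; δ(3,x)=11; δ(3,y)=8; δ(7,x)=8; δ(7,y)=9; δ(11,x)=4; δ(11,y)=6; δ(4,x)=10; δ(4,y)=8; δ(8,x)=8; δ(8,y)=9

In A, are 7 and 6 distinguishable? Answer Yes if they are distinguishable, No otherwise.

All states are reachable from the start state.
Initial partition by acceptance: {1,3,5,6,7,8,9} | {2,4,10,11}.
Refine {1,3,5,6,7,8,9} on symbol x: members go to different blocks, giving {1,6,7,8,9} and {3,5}.
Refine {1,6,7,8,9} on symbol x: members go to different blocks, giving {6,7,8} and {1,9}.
Stable partition: {6,7,8} | {2,4,10,11} | {3,5} | {1,9} — 4 equivalence classes.
7 and 6 lie in the same block of the stable partition, so they are equivalent — no string distinguishes them.

No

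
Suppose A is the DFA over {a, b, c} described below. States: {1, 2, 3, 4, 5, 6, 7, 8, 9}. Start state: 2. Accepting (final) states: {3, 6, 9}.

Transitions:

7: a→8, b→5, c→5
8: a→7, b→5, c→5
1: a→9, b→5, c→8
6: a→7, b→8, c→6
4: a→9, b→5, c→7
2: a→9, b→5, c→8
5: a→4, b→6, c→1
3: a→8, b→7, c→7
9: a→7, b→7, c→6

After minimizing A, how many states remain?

4

First remove the unreachable states {3}; 8 states remain.
Start with accepting vs non-accepting: {6,9} | {1,2,4,5,7,8}.
Refine {1,2,4,5,7,8} on symbol a: members go to different blocks, giving {1,2,4} and {5,7,8}.
On input a, block {5,7,8} splits into {7,8} and {5}.
The partition is now stable with 4 blocks: {6,9} | {1,2,4} | {7,8} | {5}.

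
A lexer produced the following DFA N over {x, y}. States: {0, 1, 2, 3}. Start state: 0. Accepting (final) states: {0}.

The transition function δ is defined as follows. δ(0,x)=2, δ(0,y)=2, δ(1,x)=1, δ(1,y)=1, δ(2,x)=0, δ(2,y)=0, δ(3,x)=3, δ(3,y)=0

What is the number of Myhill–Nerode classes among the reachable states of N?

2

First remove the unreachable states {1,3}; 2 states remain.
Initial partition by acceptance: {0} | {2}.
Stable partition: {0} | {2} — 2 equivalence classes.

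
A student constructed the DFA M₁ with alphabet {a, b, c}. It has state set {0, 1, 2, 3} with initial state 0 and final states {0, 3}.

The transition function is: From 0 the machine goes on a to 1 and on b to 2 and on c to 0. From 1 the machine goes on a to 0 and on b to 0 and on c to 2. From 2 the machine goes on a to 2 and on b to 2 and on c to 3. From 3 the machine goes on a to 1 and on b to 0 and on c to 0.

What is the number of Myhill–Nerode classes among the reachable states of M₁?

Initial partition by acceptance: {0,3} | {1,2}.
Refine {0,3} on symbol b: members go to different blocks, giving {0} and {3}.
On input a, block {1,2} splits into {1} and {2}.
Stable partition: {0} | {1} | {3} | {2} — 4 equivalence classes.

4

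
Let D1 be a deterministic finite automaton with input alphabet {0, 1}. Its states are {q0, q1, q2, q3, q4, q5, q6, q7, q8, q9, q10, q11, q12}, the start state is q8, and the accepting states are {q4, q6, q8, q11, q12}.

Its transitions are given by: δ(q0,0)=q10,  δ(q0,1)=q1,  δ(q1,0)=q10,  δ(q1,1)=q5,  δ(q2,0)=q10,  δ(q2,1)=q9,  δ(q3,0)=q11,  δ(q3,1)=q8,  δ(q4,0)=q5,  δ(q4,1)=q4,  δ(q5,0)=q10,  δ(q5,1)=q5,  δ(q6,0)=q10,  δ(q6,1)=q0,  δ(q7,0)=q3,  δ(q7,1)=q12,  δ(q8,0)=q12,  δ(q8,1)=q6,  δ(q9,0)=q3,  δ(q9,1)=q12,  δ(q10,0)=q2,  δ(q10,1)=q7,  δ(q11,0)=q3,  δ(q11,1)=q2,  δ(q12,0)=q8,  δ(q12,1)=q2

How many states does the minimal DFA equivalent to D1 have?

States {q4} cannot be reached from the start state, so discard them.
Initial partition by acceptance: {q6,q8,q11,q12} | {q0,q1,q2,q3,q5,q7,q9,q10}.
Refine {q6,q8,q11,q12} on symbol 0: members go to different blocks, giving {q6,q11} and {q8,q12}.
On input 0, block {q0,q1,q2,q3,q5,q7,q9,q10} splits into {q0,q1,q2,q5,q7,q9,q10} and {q3}.
Refine {q6,q11} on symbol 0: members go to different blocks, giving {q6} and {q11}.
Split {q0,q1,q2,q5,q7,q9,q10} by δ(·,0) → {q0,q1,q2,q5,q10} and {q7,q9}.
Refine {q0,q1,q2,q5,q10} on symbol 1: members go to different blocks, giving {q0,q1,q5} and {q2,q10}.
Refine {q8,q12} on symbol 1: members go to different blocks, giving {q8} and {q12}.
No further refinement is possible. Final partition (8 blocks): {q6} | {q0,q1,q5} | {q8} | {q3} | {q11} | {q7,q9} | {q2,q10} | {q12}.

8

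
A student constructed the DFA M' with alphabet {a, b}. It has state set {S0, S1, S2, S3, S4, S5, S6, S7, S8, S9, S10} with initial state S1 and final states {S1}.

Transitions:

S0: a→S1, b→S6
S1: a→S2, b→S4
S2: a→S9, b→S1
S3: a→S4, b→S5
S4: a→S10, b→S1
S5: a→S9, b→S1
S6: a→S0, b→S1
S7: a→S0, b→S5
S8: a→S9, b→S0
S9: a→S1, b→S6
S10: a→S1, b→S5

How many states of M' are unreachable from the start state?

BFS from S1 reaches {S0, S1, S2, S4, S5, S6, S9, S10}; the 3 state(s) S3, S7, S8 are never visited.

3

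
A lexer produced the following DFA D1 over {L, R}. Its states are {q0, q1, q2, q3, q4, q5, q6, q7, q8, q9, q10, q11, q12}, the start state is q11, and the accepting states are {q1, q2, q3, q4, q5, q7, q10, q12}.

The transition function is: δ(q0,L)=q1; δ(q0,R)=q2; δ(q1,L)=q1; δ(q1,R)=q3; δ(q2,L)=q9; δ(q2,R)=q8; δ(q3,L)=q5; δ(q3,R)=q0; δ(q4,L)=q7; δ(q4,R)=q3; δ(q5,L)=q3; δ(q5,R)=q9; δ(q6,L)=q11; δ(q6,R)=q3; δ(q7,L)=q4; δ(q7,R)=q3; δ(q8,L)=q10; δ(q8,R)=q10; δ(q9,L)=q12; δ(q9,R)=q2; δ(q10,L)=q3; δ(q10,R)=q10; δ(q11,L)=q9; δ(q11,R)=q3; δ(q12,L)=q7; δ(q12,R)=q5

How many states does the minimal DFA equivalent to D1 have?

States {q6} cannot be reached from the start state, so discard them.
Initial partition by acceptance: {q1,q2,q3,q4,q5,q7,q10,q12} | {q0,q8,q9,q11}.
Refine {q1,q2,q3,q4,q5,q7,q10,q12} on symbol L: members go to different blocks, giving {q1,q3,q4,q5,q7,q10,q12} and {q2}.
Refine {q1,q3,q4,q5,q7,q10,q12} on symbol R: members go to different blocks, giving {q1,q4,q7,q10,q12} and {q3,q5}.
On input L, block {q1,q4,q7,q10,q12} splits into {q1,q4,q7,q12} and {q10}.
On input L, block {q0,q8,q9,q11} splits into {q0,q9} and {q8} and {q11}.
The partition is now stable with 7 blocks: {q1,q4,q7,q12} | {q0,q9} | {q2} | {q3,q5} | {q10} | {q8} | {q11}.

7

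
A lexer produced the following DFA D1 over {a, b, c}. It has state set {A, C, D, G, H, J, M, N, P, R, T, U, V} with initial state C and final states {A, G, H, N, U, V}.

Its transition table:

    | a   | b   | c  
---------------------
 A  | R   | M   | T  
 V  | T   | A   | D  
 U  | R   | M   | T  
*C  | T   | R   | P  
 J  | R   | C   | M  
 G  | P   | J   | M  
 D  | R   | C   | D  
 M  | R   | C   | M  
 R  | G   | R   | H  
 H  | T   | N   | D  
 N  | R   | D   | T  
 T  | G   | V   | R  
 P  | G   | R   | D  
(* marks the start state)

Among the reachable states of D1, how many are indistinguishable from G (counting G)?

1

Reachable states from the start: {A,C,D,G,H,J,M,N,P,R,T,V}. Unreachable: {U} — drop them.
Initial partition by acceptance: {A,G,H,N,V} | {C,D,J,M,P,R,T}.
Split {A,G,H,N,V} by δ(·,b) → {A,G,N} and {H,V}.
On input a, block {C,D,J,M,P,R,T} splits into {C,D,J,M} and {P,R,T}.
On input c, block {A,G,N} splits into {A,N} and {G}.
Split {C,D,J,M} by δ(·,b) → {D,J,M} and {C}.
Split {P,R,T} by δ(·,b) → {P,R} and {T}.
Refine {P,R} on symbol c: members go to different blocks, giving {R} and {P}.
The partition is now stable with 8 blocks: {A,N} | {D,J,M} | {H,V} | {R} | {G} | {C} | {T} | {P}.
State G belongs to the block {G}, which has 1 states.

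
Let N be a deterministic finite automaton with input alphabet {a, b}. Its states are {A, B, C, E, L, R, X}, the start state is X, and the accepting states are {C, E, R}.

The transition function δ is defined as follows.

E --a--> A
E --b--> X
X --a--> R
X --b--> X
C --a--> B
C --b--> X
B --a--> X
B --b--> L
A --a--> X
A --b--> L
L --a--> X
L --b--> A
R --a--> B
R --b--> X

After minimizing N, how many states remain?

3

States {C,E} cannot be reached from the start state, so discard them.
P0 = {R} | {A,B,L,X}.
Split {A,B,L,X} by δ(·,a) → {A,B,L} and {X}.
The partition is now stable with 3 blocks: {R} | {A,B,L} | {X}.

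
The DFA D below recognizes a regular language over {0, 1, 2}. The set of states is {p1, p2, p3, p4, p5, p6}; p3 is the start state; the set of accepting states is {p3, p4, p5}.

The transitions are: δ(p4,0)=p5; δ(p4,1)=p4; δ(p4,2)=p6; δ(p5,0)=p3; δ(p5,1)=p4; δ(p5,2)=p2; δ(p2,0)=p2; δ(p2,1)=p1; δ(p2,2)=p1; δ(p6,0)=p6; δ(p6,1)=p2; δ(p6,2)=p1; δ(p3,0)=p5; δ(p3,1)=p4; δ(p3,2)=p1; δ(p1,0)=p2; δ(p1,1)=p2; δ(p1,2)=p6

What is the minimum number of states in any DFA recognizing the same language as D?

2

All states are reachable from the start state.
Start with accepting vs non-accepting: {p3,p4,p5} | {p1,p2,p6}.
Stable partition: {p3,p4,p5} | {p1,p2,p6} — 2 equivalence classes.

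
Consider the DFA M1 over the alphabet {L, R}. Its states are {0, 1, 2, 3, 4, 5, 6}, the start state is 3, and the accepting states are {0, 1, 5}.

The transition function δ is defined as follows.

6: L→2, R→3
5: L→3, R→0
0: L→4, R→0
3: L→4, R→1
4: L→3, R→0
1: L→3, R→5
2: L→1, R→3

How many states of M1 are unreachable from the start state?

Starting at 3 and following transitions, the reachable set is {0, 1, 3, 4, 5}. That leaves 2, 6 unreachable — 2 in total.

2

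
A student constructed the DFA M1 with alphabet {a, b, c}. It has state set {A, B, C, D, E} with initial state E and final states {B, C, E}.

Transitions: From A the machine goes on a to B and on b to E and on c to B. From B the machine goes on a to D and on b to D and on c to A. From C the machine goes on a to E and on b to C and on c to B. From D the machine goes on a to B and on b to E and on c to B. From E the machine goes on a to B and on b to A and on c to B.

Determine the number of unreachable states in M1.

1

No path from E leads to C; the other 4 states are all reachable.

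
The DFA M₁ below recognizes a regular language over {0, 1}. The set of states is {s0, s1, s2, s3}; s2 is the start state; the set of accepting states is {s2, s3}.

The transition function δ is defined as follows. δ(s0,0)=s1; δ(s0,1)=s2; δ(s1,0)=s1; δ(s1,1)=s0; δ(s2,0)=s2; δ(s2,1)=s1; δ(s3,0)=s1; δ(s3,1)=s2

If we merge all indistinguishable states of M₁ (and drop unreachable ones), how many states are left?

Reachable states from the start: {s0,s1,s2}. Unreachable: {s3} — drop them.
Initial partition by acceptance: {s2} | {s0,s1}.
On input 1, block {s0,s1} splits into {s0} and {s1}.
No further refinement is possible. Final partition (3 blocks): {s2} | {s0} | {s1}.

3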